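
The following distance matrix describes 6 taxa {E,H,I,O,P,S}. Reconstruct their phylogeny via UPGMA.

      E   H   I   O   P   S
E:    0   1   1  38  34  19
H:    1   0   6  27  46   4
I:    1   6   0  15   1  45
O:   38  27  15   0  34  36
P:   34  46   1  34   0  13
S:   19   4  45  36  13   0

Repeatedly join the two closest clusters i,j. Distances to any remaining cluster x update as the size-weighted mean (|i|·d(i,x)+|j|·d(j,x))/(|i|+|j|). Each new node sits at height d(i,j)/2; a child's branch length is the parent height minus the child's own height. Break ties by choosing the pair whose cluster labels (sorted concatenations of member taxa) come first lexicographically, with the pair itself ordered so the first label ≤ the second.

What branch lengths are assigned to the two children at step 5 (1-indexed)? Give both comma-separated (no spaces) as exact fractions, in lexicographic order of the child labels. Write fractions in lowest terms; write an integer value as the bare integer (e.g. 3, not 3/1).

35/12,15

step 1: merge (E,H) at d=1; branch lengths E→1/2, H→1/2; new cluster EH
  updated: d(EH,I)=7/2, d(EH,O)=65/2, d(EH,P)=40, d(EH,S)=23/2
step 2: merge (I,P) at d=1; branch lengths I→1/2, P→1/2; new cluster IP
  updated: d(EH,IP)=87/4, d(IP,O)=49/2, d(IP,S)=29
step 3: merge (EH,S) at d=23/2; branch lengths EH→21/4, S→23/4; new cluster EHS
  updated: d(EHS,IP)=145/6, d(EHS,O)=101/3
step 4: merge (EHS,IP) at d=145/6; branch lengths EHS→19/3, IP→139/12; new cluster EHIPS
  updated: d(EHIPS,O)=30
step 5: merge (EHIPS,O) at d=30; branch lengths EHIPS→35/12, O→15; new cluster EHIOPS
final tree: ((((E:1/2,H:1/2):21/4,S:23/4):19/3,(I:1/2,P:1/2):139/12):35/12,O:15)
total length: 293/6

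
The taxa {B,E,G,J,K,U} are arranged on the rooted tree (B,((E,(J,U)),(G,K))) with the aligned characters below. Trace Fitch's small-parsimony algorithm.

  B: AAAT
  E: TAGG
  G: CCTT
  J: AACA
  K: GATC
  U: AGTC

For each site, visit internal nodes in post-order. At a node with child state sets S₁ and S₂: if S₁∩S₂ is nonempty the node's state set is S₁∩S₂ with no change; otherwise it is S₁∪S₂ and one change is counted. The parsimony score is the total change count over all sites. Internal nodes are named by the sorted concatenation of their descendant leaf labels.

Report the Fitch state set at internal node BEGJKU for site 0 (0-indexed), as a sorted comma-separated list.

JU@0: {A} ∩ {A} = {A} (intersection, +0)
EJU@0: {T} ∪ {A} = {A,T} (union, +1)
GK@0: {C} ∪ {G} = {C,G} (union, +1)
EGJKU@0: {A,T} ∪ {C,G} = {A,C,G,T} (union, +1)
BEGJKU@0: {A} ∩ {A,C,G,T} = {A} (intersection, +0)
JU@1: {A} ∪ {G} = {A,G} (union, +1)
EJU@1: {A} ∩ {A,G} = {A} (intersection, +0)
GK@1: {C} ∪ {A} = {A,C} (union, +1)
EGJKU@1: {A} ∩ {A,C} = {A} (intersection, +0)
BEGJKU@1: {A} ∩ {A} = {A} (intersection, +0)
JU@2: {C} ∪ {T} = {C,T} (union, +1)
EJU@2: {G} ∪ {C,T} = {C,G,T} (union, +1)
GK@2: {T} ∩ {T} = {T} (intersection, +0)
EGJKU@2: {C,G,T} ∩ {T} = {T} (intersection, +0)
BEGJKU@2: {A} ∪ {T} = {A,T} (union, +1)
JU@3: {A} ∪ {C} = {A,C} (union, +1)
EJU@3: {G} ∪ {A,C} = {A,C,G} (union, +1)
GK@3: {T} ∪ {C} = {C,T} (union, +1)
EGJKU@3: {A,C,G} ∩ {C,T} = {C} (intersection, +0)
BEGJKU@3: {T} ∪ {C} = {C,T} (union, +1)
per-site changes: [3, 2, 3, 4]; total = 12

A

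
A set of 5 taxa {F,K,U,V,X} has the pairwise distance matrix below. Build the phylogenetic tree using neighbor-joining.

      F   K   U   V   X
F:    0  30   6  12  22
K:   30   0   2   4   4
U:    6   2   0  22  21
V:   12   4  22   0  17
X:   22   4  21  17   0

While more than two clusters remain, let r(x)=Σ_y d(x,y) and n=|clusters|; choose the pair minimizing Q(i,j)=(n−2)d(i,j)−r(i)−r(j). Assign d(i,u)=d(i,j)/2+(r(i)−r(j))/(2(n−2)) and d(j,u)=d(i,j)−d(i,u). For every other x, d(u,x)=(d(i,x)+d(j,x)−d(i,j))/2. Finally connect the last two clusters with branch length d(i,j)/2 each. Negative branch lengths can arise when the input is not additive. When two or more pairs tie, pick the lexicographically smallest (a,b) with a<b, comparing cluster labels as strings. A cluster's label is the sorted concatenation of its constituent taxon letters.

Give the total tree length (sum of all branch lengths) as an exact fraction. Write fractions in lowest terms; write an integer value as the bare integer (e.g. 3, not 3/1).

225/8

iteration 1: select F,U (d=6, Q=-103); attach at lengths (37/6, -1/6); label the merged cluster FU
  updated: d(FU,K)=13, d(FU,V)=14, d(FU,X)=37/2
iteration 2: select FU,V (d=14, Q=-105/2); attach at lengths (77/8, 35/8); label the merged cluster FUV
  updated: d(FUV,K)=3/2, d(FUV,X)=43/4
iteration 3: select FUV,K (d=3/2, Q=-65/4); attach at lengths (33/8, -21/8); label the merged cluster FKUV
  updated: d(FKUV,X)=53/8
iteration 4: select FKUV,X (d=53/8); attach at lengths (53/16, 53/16); label the merged cluster FKUVX
final tree: ((((F:37/6,U:-1/6):77/8,V:35/8):33/8,K:-21/8):53/16,X:53/16)
total length: 225/8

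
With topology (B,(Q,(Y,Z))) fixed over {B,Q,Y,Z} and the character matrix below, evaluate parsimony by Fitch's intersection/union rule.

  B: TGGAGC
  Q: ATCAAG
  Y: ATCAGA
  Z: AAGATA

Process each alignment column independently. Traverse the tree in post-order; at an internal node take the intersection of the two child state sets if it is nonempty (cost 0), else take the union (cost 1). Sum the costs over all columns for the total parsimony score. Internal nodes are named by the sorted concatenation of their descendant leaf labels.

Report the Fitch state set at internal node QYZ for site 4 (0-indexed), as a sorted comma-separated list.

A,G,T

[col 0] YZ: children Y:{A}, Z:{A} ∩→ {A}; cost 0
[col 0] QYZ: children Q:{A}, YZ:{A} ∩→ {A}; cost 0
[col 0] BQYZ: children B:{T}, QYZ:{A} ∪→ {A,T}; cost 1
[col 1] YZ: children Y:{T}, Z:{A} ∪→ {A,T}; cost 1
[col 1] QYZ: children Q:{T}, YZ:{A,T} ∩→ {T}; cost 0
[col 1] BQYZ: children B:{G}, QYZ:{T} ∪→ {G,T}; cost 1
[col 2] YZ: children Y:{C}, Z:{G} ∪→ {C,G}; cost 1
[col 2] QYZ: children Q:{C}, YZ:{C,G} ∩→ {C}; cost 0
[col 2] BQYZ: children B:{G}, QYZ:{C} ∪→ {C,G}; cost 1
[col 3] YZ: children Y:{A}, Z:{A} ∩→ {A}; cost 0
[col 3] QYZ: children Q:{A}, YZ:{A} ∩→ {A}; cost 0
[col 3] BQYZ: children B:{A}, QYZ:{A} ∩→ {A}; cost 0
[col 4] YZ: children Y:{G}, Z:{T} ∪→ {G,T}; cost 1
[col 4] QYZ: children Q:{A}, YZ:{G,T} ∪→ {A,G,T}; cost 1
[col 4] BQYZ: children B:{G}, QYZ:{A,G,T} ∩→ {G}; cost 0
[col 5] YZ: children Y:{A}, Z:{A} ∩→ {A}; cost 0
[col 5] QYZ: children Q:{G}, YZ:{A} ∪→ {A,G}; cost 1
[col 5] BQYZ: children B:{C}, QYZ:{A,G} ∪→ {A,C,G}; cost 1
per-site changes: [1, 2, 2, 0, 2, 2]; total = 9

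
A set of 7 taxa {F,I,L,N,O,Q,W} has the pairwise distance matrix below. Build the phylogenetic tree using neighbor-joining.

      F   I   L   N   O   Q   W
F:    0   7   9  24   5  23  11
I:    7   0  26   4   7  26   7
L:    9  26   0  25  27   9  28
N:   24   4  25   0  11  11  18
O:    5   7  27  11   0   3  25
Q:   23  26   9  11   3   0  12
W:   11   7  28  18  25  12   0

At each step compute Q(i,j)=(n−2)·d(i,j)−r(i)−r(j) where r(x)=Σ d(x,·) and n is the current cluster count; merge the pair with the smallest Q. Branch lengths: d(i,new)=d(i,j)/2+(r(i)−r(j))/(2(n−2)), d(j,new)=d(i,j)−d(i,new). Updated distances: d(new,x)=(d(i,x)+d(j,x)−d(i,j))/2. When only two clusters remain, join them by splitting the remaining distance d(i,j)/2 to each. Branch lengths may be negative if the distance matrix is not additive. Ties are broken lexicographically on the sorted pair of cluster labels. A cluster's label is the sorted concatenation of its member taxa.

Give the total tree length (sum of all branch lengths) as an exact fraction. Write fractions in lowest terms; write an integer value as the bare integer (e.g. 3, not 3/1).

1. join L+Q (d=9, Q=-163) ⇒ LQ; edges |L|=17/2, |Q|=1/2
  updated: d(F,LQ)=23/2, d(I,LQ)=43/2, d(LQ,N)=27/2, d(LQ,O)=21/2, d(LQ,W)=31/2
2. join I+N (d=4, Q=-101) ⇒ IN; edges |I|=-1, |N|=5
  updated: d(F,IN)=27/2, d(IN,LQ)=31/2, d(IN,O)=7, d(IN,W)=21/2
3. join IN+W (d=21/2, Q=-77) ⇒ INW; edges |IN|=8/3, |W|=47/6
  updated: d(F,INW)=7, d(INW,LQ)=41/4, d(INW,O)=43/4
4. join F+O (d=5, Q=-159/4) ⇒ FO; edges |F|=29/16, |O|=51/16
  updated: d(FO,INW)=51/8, d(FO,LQ)=17/2
5. join FO+INW (d=51/8, Q=-201/8) ⇒ FINOW; edges |FO|=37/16, |INW|=65/16
  updated: d(FINOW,LQ)=99/16
6. join FINOW+LQ (d=99/16) ⇒ FILNOQW; edges |FINOW|=99/32, |LQ|=99/32
final tree: (((F:29/16,O:51/16):37/16,((I:-1,N:5):8/3,W:47/6):65/16):99/32,(L:17/2,Q:1/2):99/32)
total length: 657/16

657/16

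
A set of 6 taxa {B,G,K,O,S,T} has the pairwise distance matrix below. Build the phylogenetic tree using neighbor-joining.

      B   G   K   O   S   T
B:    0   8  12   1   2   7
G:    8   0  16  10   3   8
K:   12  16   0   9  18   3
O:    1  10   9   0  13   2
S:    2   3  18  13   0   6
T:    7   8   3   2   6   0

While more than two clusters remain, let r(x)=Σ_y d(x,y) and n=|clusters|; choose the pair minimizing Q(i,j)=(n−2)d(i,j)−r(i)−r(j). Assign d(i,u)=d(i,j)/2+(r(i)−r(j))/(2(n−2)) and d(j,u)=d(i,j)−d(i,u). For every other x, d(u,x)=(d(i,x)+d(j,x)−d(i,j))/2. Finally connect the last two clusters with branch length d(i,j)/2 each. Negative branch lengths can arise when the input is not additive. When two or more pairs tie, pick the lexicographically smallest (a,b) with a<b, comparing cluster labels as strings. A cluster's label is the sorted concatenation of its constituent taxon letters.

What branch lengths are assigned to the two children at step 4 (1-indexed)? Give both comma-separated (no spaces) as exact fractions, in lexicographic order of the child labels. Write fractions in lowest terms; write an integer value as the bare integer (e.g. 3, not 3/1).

13/4,7/2

iteration 1: select G,S (d=3, Q=-75); attach at lengths (15/8, 9/8); label the merged cluster GS
  updated: d(B,GS)=7/2, d(GS,K)=31/2, d(GS,O)=10, d(GS,T)=11/2
iteration 2: select K,T (d=3, Q=-48); attach at lengths (31/6, -13/6); label the merged cluster KT
  updated: d(B,KT)=8, d(GS,KT)=9, d(KT,O)=4
iteration 3: select B,GS (d=7/2, Q=-28); attach at lengths (-3/4, 17/4); label the merged cluster BGS
  updated: d(BGS,KT)=27/4, d(BGS,O)=15/4
iteration 4: select BGS,KT (d=27/4, Q=-29/2); attach at lengths (13/4, 7/2); label the merged cluster BGKST
  updated: d(BGKST,O)=1/2
iteration 5: select BGKST,O (d=1/2); attach at lengths (1/4, 1/4); label the merged cluster BGKOST
final tree: (((B:-3/4,(G:15/8,S:9/8):17/4):13/4,(K:31/6,T:-13/6):7/2):1/4,O:1/4)
total length: 67/4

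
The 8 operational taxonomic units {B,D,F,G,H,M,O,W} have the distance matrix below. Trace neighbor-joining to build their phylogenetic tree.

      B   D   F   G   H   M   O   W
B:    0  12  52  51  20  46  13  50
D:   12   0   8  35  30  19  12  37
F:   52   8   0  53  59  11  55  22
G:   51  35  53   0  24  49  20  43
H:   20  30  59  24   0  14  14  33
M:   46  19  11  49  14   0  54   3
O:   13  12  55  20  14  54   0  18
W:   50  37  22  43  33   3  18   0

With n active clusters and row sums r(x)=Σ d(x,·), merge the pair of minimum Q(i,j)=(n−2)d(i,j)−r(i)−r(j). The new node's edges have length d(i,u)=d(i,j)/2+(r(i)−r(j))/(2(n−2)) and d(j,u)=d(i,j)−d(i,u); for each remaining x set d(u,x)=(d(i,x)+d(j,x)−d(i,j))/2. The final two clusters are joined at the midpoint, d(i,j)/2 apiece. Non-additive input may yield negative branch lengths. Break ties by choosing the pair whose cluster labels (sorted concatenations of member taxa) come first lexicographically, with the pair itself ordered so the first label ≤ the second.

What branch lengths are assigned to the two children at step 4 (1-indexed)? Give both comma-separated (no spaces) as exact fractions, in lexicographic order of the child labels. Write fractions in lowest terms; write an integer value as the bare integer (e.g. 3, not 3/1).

step 1: merge (F,M) at d=11, Q=-390; branch lengths F→65/6, M→1/6; new cluster FM
  updated: d(B,FM)=87/2, d(D,FM)=8, d(FM,G)=91/2, d(FM,H)=31, d(FM,O)=49, d(FM,W)=7
step 2: merge (FM,W) at d=7, Q=-337; branch lengths FM→31/10, W→39/10; new cluster FMW
  updated: d(B,FMW)=173/4, d(D,FMW)=19, d(FMW,G)=163/4, d(FMW,H)=57/2, d(FMW,O)=30
step 3: merge (B,D) at d=12, Q=-797/4; branch lengths B→317/32, D→67/32; new cluster BD
  updated: d(BD,FMW)=201/8, d(BD,G)=37, d(BD,H)=19, d(BD,O)=13/2
step 4: merge (BD,O) at d=13/2, Q=-1109/8; branch lengths BD→293/48, O→19/48; new cluster BDO
  updated: d(BDO,FMW)=389/16, d(BDO,G)=101/4, d(BDO,H)=53/4
step 5: merge (BDO,FMW) at d=389/16, Q=-431/4; branch lengths BDO→143/32, FMW→635/32; new cluster BDFMOW
  updated: d(BDFMOW,G)=667/32, d(BDFMOW,H)=279/32
step 6: merge (BDFMOW,G) at d=667/32, Q=-857/16; branch lengths BDFMOW→89/32, G→289/16; new cluster BDFGMOW
  updated: d(BDFGMOW,H)=95/16
step 7: merge (BDFGMOW,H) at d=95/16; branch lengths BDFGMOW→95/32, H→95/32; new cluster BDFGHMOW
final tree: (((((B:317/32,D:67/32):293/48,O:19/48):143/32,((F:65/6,M:1/6):31/10,W:39/10):635/32):89/32,G:289/16):95/32,H:95/32)
total length: 2803/32

293/48,19/48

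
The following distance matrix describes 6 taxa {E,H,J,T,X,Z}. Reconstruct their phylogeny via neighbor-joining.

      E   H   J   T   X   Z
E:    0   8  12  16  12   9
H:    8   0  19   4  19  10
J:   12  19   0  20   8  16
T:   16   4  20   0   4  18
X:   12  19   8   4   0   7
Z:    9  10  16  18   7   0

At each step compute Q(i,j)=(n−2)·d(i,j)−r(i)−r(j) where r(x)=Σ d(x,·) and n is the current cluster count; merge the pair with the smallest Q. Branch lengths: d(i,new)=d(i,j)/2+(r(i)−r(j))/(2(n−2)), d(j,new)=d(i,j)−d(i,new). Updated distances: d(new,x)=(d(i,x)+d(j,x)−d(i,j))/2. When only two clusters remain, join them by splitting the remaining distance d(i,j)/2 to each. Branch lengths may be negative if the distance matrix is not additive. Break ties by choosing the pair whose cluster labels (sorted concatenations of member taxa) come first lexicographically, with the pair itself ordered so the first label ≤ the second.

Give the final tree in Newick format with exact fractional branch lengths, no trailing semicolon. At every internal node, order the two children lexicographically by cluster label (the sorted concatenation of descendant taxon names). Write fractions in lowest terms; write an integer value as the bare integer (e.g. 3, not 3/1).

iteration 1: select H,T (d=4, Q=-106); attach at lengths (7/4, 9/4); label the merged cluster HT
  updated: d(E,HT)=10, d(HT,J)=35/2, d(HT,X)=19/2, d(HT,Z)=12
iteration 2: select J,X (d=8, Q=-66); attach at lengths (41/6, 7/6); label the merged cluster JX
  updated: d(E,JX)=8, d(HT,JX)=19/2, d(JX,Z)=15/2
iteration 3: select E,HT (d=10, Q=-77/2); attach at lengths (31/8, 49/8); label the merged cluster EHT
  updated: d(EHT,JX)=15/4, d(EHT,Z)=11/2
iteration 4: select EHT,JX (d=15/4, Q=-67/4); attach at lengths (7/8, 23/8); label the merged cluster EHJTX
  updated: d(EHJTX,Z)=37/8
iteration 5: select EHJTX,Z (d=37/8); attach at lengths (37/16, 37/16); label the merged cluster EHJTXZ
final tree: (((E:31/8,(H:7/4,T:9/4):49/8):7/8,(J:41/6,X:7/6):23/8):37/16,Z:37/16)
total length: 243/8

(((E:31/8,(H:7/4,T:9/4):49/8):7/8,(J:41/6,X:7/6):23/8):37/16,Z:37/16)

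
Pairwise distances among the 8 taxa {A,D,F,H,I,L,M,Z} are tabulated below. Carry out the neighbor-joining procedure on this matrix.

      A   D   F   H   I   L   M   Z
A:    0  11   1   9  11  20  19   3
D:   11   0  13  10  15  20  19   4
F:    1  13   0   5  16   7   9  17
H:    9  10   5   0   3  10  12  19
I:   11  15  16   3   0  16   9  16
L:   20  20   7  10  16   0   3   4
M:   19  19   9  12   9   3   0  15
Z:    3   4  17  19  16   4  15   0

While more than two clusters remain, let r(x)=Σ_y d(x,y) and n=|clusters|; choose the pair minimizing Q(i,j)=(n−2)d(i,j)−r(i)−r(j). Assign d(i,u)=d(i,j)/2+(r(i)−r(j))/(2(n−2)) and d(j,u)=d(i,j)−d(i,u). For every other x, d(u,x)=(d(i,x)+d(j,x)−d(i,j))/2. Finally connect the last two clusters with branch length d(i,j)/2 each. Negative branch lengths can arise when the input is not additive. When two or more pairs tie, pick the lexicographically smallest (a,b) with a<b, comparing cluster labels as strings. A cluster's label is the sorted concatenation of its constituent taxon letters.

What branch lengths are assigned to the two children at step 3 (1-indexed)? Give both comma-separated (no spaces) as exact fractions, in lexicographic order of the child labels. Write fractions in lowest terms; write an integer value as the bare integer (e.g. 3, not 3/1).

13/16,3/16

iteration 1: select L,M (d=3, Q=-148); attach at lengths (1, 2); label the merged cluster LM
  updated: d(A,LM)=18, d(D,LM)=18, d(F,LM)=13/2, d(H,LM)=19/2, d(I,LM)=11, d(LM,Z)=8
iteration 2: select D,Z (d=4, Q=-118); attach at lengths (12/5, 8/5); label the merged cluster DZ
  updated: d(A,DZ)=5, d(DZ,F)=13, d(DZ,H)=25/2, d(DZ,I)=27/2, d(DZ,LM)=11
iteration 3: select A,F (d=1, Q=-163/2); attach at lengths (13/16, 3/16); label the merged cluster AF
  updated: d(AF,DZ)=17/2, d(AF,H)=13/2, d(AF,I)=13, d(AF,LM)=47/4
iteration 4: select H,I (d=3, Q=-63); attach at lengths (0, 3); label the merged cluster HI
  updated: d(AF,HI)=33/4, d(DZ,HI)=23/2, d(HI,LM)=35/4
iteration 5: select AF,DZ (d=17/2, Q=-85/2); attach at lengths (29/8, 39/8); label the merged cluster ADFZ
  updated: d(ADFZ,HI)=45/8, d(ADFZ,LM)=57/8
iteration 6: select ADFZ,HI (d=45/8, Q=-43/2); attach at lengths (2, 29/8); label the merged cluster ADFHIZ
  updated: d(ADFHIZ,LM)=41/8
iteration 7: select ADFHIZ,LM (d=41/8); attach at lengths (41/16, 41/16); label the merged cluster ADFHILMZ
final tree: ((((A:13/16,F:3/16):29/8,(D:12/5,Z:8/5):39/8):2,(H:0,I:3):29/8):41/16,(L:1,M:2):41/16)
total length: 121/4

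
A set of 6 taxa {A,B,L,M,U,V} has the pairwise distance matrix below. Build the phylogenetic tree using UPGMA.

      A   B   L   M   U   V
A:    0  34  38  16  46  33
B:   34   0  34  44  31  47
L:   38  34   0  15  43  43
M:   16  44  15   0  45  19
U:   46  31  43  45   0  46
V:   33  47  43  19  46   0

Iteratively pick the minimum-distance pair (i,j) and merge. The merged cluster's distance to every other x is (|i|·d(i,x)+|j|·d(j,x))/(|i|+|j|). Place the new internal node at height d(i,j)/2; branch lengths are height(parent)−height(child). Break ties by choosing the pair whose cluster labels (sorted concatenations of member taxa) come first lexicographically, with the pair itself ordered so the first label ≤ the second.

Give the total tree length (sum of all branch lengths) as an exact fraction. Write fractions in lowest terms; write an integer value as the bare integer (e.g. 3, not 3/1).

step 1: merge (L,M) at d=15; branch lengths L→15/2, M→15/2; new cluster LM
  updated: d(A,LM)=27, d(B,LM)=39, d(LM,U)=44, d(LM,V)=31
step 2: merge (A,LM) at d=27; branch lengths A→27/2, LM→6; new cluster ALM
  updated: d(ALM,B)=112/3, d(ALM,U)=134/3, d(ALM,V)=95/3
step 3: merge (B,U) at d=31; branch lengths B→31/2, U→31/2; new cluster BU
  updated: d(ALM,BU)=41, d(BU,V)=93/2
step 4: merge (ALM,V) at d=95/3; branch lengths ALM→7/3, V→95/6; new cluster ALMV
  updated: d(ALMV,BU)=339/8
step 5: merge (ALMV,BU) at d=339/8; branch lengths ALMV→257/48, BU→91/16; new cluster ABLMUV
final tree: (((A:27/2,(L:15/2,M:15/2):6):7/3,V:95/6):257/48,(B:31/2,U:31/2):91/16)
total length: 2273/24

2273/24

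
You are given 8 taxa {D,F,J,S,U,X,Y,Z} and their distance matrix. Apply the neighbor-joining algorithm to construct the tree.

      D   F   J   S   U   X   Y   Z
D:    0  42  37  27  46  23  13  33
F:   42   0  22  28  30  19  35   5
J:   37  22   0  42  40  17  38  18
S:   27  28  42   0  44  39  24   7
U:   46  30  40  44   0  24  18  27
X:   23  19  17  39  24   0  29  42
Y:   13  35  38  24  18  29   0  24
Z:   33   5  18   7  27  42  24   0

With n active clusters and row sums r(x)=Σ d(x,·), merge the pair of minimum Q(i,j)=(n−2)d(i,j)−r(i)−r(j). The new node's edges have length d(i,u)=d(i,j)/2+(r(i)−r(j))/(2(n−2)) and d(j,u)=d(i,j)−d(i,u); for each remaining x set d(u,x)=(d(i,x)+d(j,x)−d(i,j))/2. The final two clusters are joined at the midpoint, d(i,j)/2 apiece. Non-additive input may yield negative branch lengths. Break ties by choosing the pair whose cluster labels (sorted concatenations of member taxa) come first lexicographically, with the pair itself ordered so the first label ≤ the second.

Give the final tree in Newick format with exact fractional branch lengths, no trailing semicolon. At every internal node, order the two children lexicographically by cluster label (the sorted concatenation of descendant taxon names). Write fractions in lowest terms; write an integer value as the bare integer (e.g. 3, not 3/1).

iteration 1: select S,Z (d=7, Q=-325); attach at lengths (97/12, -13/12); label the merged cluster SZ
  updated: d(D,SZ)=53/2, d(F,SZ)=13, d(J,SZ)=53/2, d(SZ,U)=32, d(SZ,X)=37, d(SZ,Y)=41/2
iteration 2: select D,Y (d=13, Q=-276); attach at lengths (99/10, 31/10); label the merged cluster DY
  updated: d(DY,F)=32, d(DY,J)=31, d(DY,SZ)=17, d(DY,U)=51/2, d(DY,X)=39/2
iteration 3: select F,SZ (d=13, Q=-379/2); attach at lengths (85/16, 123/16); label the merged cluster FSZ
  updated: d(DY,FSZ)=18, d(FSZ,J)=71/4, d(FSZ,U)=49/2, d(FSZ,X)=43/2
iteration 4: select J,X (d=17, Q=-547/4); attach at lengths (299/24, 109/24); label the merged cluster JX
  updated: d(DY,JX)=67/4, d(FSZ,JX)=89/8, d(JX,U)=47/2
iteration 5: select DY,U (d=51/2, Q=-331/4); attach at lengths (151/16, 257/16); label the merged cluster DUY
  updated: d(DUY,FSZ)=17/2, d(DUY,JX)=59/8
iteration 6: select DUY,FSZ (d=17/2, Q=-27); attach at lengths (19/8, 49/8); label the merged cluster DFSUYZ
  updated: d(DFSUYZ,JX)=5
iteration 7: select DFSUYZ,JX (d=5); attach at lengths (5/2, 5/2); label the merged cluster DFJSUXYZ
final tree: ((((D:99/10,Y:31/10):151/16,U:257/16):19/8,(F:85/16,(S:97/12,Z:-13/12):123/16):49/8):5/2,(J:299/24,X:109/24):5/2)
total length: 89

((((D:99/10,Y:31/10):151/16,U:257/16):19/8,(F:85/16,(S:97/12,Z:-13/12):123/16):49/8):5/2,(J:299/24,X:109/24):5/2)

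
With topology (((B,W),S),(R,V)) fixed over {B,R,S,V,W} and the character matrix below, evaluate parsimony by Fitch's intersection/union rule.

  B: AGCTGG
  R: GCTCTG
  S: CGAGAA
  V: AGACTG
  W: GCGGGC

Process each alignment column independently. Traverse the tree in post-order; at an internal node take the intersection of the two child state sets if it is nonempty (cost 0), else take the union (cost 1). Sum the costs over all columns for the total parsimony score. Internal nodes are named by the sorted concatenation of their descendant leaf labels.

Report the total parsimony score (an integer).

14

[col 0] BW: children B:{A}, W:{G} ∪→ {A,G}; cost 1
[col 0] BSW: children BW:{A,G}, S:{C} ∪→ {A,C,G}; cost 1
[col 0] RV: children R:{G}, V:{A} ∪→ {A,G}; cost 1
[col 0] BRSVW: children BSW:{A,C,G}, RV:{A,G} ∩→ {A,G}; cost 0
[col 1] BW: children B:{G}, W:{C} ∪→ {C,G}; cost 1
[col 1] BSW: children BW:{C,G}, S:{G} ∩→ {G}; cost 0
[col 1] RV: children R:{C}, V:{G} ∪→ {C,G}; cost 1
[col 1] BRSVW: children BSW:{G}, RV:{C,G} ∩→ {G}; cost 0
[col 2] BW: children B:{C}, W:{G} ∪→ {C,G}; cost 1
[col 2] BSW: children BW:{C,G}, S:{A} ∪→ {A,C,G}; cost 1
[col 2] RV: children R:{T}, V:{A} ∪→ {A,T}; cost 1
[col 2] BRSVW: children BSW:{A,C,G}, RV:{A,T} ∩→ {A}; cost 0
[col 3] BW: children B:{T}, W:{G} ∪→ {G,T}; cost 1
[col 3] BSW: children BW:{G,T}, S:{G} ∩→ {G}; cost 0
[col 3] RV: children R:{C}, V:{C} ∩→ {C}; cost 0
[col 3] BRSVW: children BSW:{G}, RV:{C} ∪→ {C,G}; cost 1
[col 4] BW: children B:{G}, W:{G} ∩→ {G}; cost 0
[col 4] BSW: children BW:{G}, S:{A} ∪→ {A,G}; cost 1
[col 4] RV: children R:{T}, V:{T} ∩→ {T}; cost 0
[col 4] BRSVW: children BSW:{A,G}, RV:{T} ∪→ {A,G,T}; cost 1
[col 5] BW: children B:{G}, W:{C} ∪→ {C,G}; cost 1
[col 5] BSW: children BW:{C,G}, S:{A} ∪→ {A,C,G}; cost 1
[col 5] RV: children R:{G}, V:{G} ∩→ {G}; cost 0
[col 5] BRSVW: children BSW:{A,C,G}, RV:{G} ∩→ {G}; cost 0
per-site changes: [3, 2, 3, 2, 2, 2]; total = 14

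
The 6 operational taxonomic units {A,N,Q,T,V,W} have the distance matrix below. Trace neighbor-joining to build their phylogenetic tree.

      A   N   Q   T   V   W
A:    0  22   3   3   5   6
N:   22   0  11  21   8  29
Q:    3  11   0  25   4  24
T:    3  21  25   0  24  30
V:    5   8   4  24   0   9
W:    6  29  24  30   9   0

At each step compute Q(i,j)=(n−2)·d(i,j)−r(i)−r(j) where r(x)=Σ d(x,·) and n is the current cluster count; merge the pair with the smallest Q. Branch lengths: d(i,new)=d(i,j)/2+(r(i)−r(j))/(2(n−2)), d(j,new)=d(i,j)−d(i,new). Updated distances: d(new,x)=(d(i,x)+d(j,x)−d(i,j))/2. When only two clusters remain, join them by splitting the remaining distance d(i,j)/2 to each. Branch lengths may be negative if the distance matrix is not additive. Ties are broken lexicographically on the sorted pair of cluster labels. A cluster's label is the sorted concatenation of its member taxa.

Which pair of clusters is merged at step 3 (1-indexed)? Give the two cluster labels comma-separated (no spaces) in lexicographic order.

ATW,V

step 1: merge (A,T) at d=3, Q=-130; branch lengths A→-13/2, T→19/2; new cluster AT
  updated: d(AT,N)=20, d(AT,Q)=25/2, d(AT,V)=13, d(AT,W)=33/2
step 2: merge (AT,W) at d=33/2, Q=-91; branch lengths AT→11/2, W→11; new cluster ATW
  updated: d(ATW,N)=65/4, d(ATW,Q)=10, d(ATW,V)=11/4
step 3: merge (ATW,V) at d=11/4, Q=-153/4; branch lengths ATW→79/16, V→-35/16; new cluster ATVW
  updated: d(ATVW,N)=43/4, d(ATVW,Q)=45/8
step 4: merge (ATVW,N) at d=43/4, Q=-219/8; branch lengths ATVW→43/16, N→129/16; new cluster ANTVW
  updated: d(ANTVW,Q)=47/16
step 5: merge (ANTVW,Q) at d=47/16; branch lengths ANTVW→47/32, Q→47/32; new cluster ANQTVW
final tree: (((((A:-13/2,T:19/2):11/2,W:11):79/16,V:-35/16):43/16,N:129/16):47/32,Q:47/32)
total length: 575/16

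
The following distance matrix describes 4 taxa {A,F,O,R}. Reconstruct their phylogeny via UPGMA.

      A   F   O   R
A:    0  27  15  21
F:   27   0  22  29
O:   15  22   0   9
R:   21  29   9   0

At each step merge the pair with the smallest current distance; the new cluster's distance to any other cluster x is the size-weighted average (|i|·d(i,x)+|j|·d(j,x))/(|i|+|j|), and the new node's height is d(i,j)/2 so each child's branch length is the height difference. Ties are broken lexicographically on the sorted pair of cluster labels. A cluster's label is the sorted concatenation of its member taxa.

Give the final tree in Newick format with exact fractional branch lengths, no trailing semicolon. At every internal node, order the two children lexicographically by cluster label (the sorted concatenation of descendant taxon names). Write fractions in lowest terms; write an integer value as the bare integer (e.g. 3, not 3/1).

((A:9,(O:9/2,R:9/2):9/2):4,F:13)

step 1: merge (O,R) at d=9; branch lengths O→9/2, R→9/2; new cluster OR
  updated: d(A,OR)=18, d(F,OR)=51/2
step 2: merge (A,OR) at d=18; branch lengths A→9, OR→9/2; new cluster AOR
  updated: d(AOR,F)=26
step 3: merge (AOR,F) at d=26; branch lengths AOR→4, F→13; new cluster AFOR
final tree: ((A:9,(O:9/2,R:9/2):9/2):4,F:13)
total length: 79/2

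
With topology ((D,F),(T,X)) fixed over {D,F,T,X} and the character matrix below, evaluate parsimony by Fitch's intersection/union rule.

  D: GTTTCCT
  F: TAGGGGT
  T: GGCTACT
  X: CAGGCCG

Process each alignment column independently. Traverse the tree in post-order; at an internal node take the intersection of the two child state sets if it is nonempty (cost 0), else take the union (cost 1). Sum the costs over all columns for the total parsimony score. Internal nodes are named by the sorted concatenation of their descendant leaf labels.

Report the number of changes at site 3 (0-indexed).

DF@0: {G} ∪ {T} = {G,T} (union, +1)
TX@0: {G} ∪ {C} = {C,G} (union, +1)
DFTX@0: {G,T} ∩ {C,G} = {G} (intersection, +0)
DF@1: {T} ∪ {A} = {A,T} (union, +1)
TX@1: {G} ∪ {A} = {A,G} (union, +1)
DFTX@1: {A,T} ∩ {A,G} = {A} (intersection, +0)
DF@2: {T} ∪ {G} = {G,T} (union, +1)
TX@2: {C} ∪ {G} = {C,G} (union, +1)
DFTX@2: {G,T} ∩ {C,G} = {G} (intersection, +0)
DF@3: {T} ∪ {G} = {G,T} (union, +1)
TX@3: {T} ∪ {G} = {G,T} (union, +1)
DFTX@3: {G,T} ∩ {G,T} = {G,T} (intersection, +0)
DF@4: {C} ∪ {G} = {C,G} (union, +1)
TX@4: {A} ∪ {C} = {A,C} (union, +1)
DFTX@4: {C,G} ∩ {A,C} = {C} (intersection, +0)
DF@5: {C} ∪ {G} = {C,G} (union, +1)
TX@5: {C} ∩ {C} = {C} (intersection, +0)
DFTX@5: {C,G} ∩ {C} = {C} (intersection, +0)
DF@6: {T} ∩ {T} = {T} (intersection, +0)
TX@6: {T} ∪ {G} = {G,T} (union, +1)
DFTX@6: {T} ∩ {G,T} = {T} (intersection, +0)
per-site changes: [2, 2, 2, 2, 2, 1, 1]; total = 12

2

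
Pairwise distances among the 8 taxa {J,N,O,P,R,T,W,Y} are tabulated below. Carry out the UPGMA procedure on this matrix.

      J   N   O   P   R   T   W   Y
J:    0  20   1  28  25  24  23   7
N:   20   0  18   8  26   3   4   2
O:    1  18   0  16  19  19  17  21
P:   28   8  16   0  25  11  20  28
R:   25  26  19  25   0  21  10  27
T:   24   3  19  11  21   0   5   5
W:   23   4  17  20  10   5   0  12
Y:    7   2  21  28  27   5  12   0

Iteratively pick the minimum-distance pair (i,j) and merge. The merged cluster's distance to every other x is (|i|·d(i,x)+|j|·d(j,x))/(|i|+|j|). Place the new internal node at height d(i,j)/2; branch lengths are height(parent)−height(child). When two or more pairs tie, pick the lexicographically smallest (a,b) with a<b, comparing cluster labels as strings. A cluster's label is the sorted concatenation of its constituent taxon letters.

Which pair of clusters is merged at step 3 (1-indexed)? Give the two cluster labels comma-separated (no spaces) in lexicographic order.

NY,T

step 1: merge (J,O) at d=1; branch lengths J→1/2, O→1/2; new cluster JO
  updated: d(JO,N)=19, d(JO,P)=22, d(JO,R)=22, d(JO,T)=43/2, d(JO,W)=20, d(JO,Y)=14
step 2: merge (N,Y) at d=2; branch lengths N→1, Y→1; new cluster NY
  updated: d(JO,NY)=33/2, d(NY,P)=18, d(NY,R)=53/2, d(NY,T)=4, d(NY,W)=8
step 3: merge (NY,T) at d=4; branch lengths NY→1, T→2; new cluster NTY
  updated: d(JO,NTY)=109/6, d(NTY,P)=47/3, d(NTY,R)=74/3, d(NTY,W)=7
step 4: merge (NTY,W) at d=7; branch lengths NTY→3/2, W→7/2; new cluster NTWY
  updated: d(JO,NTWY)=149/8, d(NTWY,P)=67/4, d(NTWY,R)=21
step 5: merge (NTWY,P) at d=67/4; branch lengths NTWY→39/8, P→67/8; new cluster NPTWY
  updated: d(JO,NPTWY)=193/10, d(NPTWY,R)=109/5
step 6: merge (JO,NPTWY) at d=193/10; branch lengths JO→183/20, NPTWY→51/40; new cluster JNOPTWY
  updated: d(JNOPTWY,R)=153/7
step 7: merge (JNOPTWY,R) at d=153/7; branch lengths JNOPTWY→179/140, R→153/14; new cluster JNOPRTWY
final tree: (((J:1/2,O:1/2):183/20,((((N:1,Y:1):1,T:2):3/2,W:7/2):39/8,P:67/8):51/40):179/140,R:153/14)
total length: 13127/280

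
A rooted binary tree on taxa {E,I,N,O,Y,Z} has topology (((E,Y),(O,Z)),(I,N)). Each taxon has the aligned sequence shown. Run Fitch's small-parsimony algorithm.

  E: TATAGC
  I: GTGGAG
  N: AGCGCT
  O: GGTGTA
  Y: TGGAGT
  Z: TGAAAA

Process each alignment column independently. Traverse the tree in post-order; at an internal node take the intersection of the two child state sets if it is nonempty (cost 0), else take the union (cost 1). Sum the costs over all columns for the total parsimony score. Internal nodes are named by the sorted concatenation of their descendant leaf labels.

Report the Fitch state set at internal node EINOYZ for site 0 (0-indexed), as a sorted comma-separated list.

A,G,T

site 0, node EY: E={T} ∩ Y={T} → {T} (+0)
site 0, node OZ: O={G} ∪ Z={T} → {G,T} (+1)
site 0, node EOYZ: EY={T} ∩ OZ={G,T} → {T} (+0)
site 0, node IN: I={G} ∪ N={A} → {A,G} (+1)
site 0, node EINOYZ: EOYZ={T} ∪ IN={A,G} → {A,G,T} (+1)
site 1, node EY: E={A} ∪ Y={G} → {A,G} (+1)
site 1, node OZ: O={G} ∩ Z={G} → {G} (+0)
site 1, node EOYZ: EY={A,G} ∩ OZ={G} → {G} (+0)
site 1, node IN: I={T} ∪ N={G} → {G,T} (+1)
site 1, node EINOYZ: EOYZ={G} ∩ IN={G,T} → {G} (+0)
site 2, node EY: E={T} ∪ Y={G} → {G,T} (+1)
site 2, node OZ: O={T} ∪ Z={A} → {A,T} (+1)
site 2, node EOYZ: EY={G,T} ∩ OZ={A,T} → {T} (+0)
site 2, node IN: I={G} ∪ N={C} → {C,G} (+1)
site 2, node EINOYZ: EOYZ={T} ∪ IN={C,G} → {C,G,T} (+1)
site 3, node EY: E={A} ∩ Y={A} → {A} (+0)
site 3, node OZ: O={G} ∪ Z={A} → {A,G} (+1)
site 3, node EOYZ: EY={A} ∩ OZ={A,G} → {A} (+0)
site 3, node IN: I={G} ∩ N={G} → {G} (+0)
site 3, node EINOYZ: EOYZ={A} ∪ IN={G} → {A,G} (+1)
site 4, node EY: E={G} ∩ Y={G} → {G} (+0)
site 4, node OZ: O={T} ∪ Z={A} → {A,T} (+1)
site 4, node EOYZ: EY={G} ∪ OZ={A,T} → {A,G,T} (+1)
site 4, node IN: I={A} ∪ N={C} → {A,C} (+1)
site 4, node EINOYZ: EOYZ={A,G,T} ∩ IN={A,C} → {A} (+0)
site 5, node EY: E={C} ∪ Y={T} → {C,T} (+1)
site 5, node OZ: O={A} ∩ Z={A} → {A} (+0)
site 5, node EOYZ: EY={C,T} ∪ OZ={A} → {A,C,T} (+1)
site 5, node IN: I={G} ∪ N={T} → {G,T} (+1)
site 5, node EINOYZ: EOYZ={A,C,T} ∩ IN={G,T} → {T} (+0)
per-site changes: [3, 2, 4, 2, 3, 3]; total = 17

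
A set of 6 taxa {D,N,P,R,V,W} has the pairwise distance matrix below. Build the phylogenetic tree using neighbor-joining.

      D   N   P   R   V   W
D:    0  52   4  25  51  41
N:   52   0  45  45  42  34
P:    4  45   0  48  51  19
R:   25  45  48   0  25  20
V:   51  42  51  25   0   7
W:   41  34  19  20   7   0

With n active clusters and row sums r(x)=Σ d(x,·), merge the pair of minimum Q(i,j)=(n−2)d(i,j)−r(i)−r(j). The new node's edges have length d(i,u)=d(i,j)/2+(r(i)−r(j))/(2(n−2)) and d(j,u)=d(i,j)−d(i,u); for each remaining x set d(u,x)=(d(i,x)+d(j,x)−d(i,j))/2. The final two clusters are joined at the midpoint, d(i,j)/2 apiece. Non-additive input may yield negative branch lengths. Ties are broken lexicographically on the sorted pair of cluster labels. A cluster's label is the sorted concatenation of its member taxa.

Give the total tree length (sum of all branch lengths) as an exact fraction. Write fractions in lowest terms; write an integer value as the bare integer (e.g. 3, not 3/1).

iteration 1: select D,P (d=4, Q=-324); attach at lengths (11/4, 5/4); label the merged cluster DP
  updated: d(DP,N)=93/2, d(DP,R)=69/2, d(DP,V)=49, d(DP,W)=28
iteration 2: select V,W (d=7, Q=-191); attach at lengths (55/6, -13/6); label the merged cluster VW
  updated: d(DP,VW)=35, d(N,VW)=69/2, d(R,VW)=19
iteration 3: select DP,N (d=93/2, Q=-149); attach at lengths (83/4, 103/4); label the merged cluster DNP
  updated: d(DNP,R)=33/2, d(DNP,VW)=23/2
iteration 4: select DNP,R (d=33/2, Q=-47); attach at lengths (9/2, 12); label the merged cluster DNPR
  updated: d(DNPR,VW)=7
iteration 5: select DNPR,VW (d=7); attach at lengths (7/2, 7/2); label the merged cluster DNPRVW
final tree: ((((D:11/4,P:5/4):83/4,N:103/4):9/2,R:12):7/2,(V:55/6,W:-13/6):7/2)
total length: 81

81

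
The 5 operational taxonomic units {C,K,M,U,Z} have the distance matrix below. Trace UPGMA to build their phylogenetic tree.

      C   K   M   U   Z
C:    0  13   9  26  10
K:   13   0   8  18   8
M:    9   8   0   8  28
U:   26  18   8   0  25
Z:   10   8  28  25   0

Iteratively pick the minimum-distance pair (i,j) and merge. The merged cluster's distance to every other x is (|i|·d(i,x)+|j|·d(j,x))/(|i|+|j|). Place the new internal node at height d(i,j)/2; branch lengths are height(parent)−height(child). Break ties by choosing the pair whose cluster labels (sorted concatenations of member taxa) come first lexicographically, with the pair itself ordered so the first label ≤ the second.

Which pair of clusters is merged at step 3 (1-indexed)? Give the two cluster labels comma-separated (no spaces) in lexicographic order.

KM,U

step 1: merge (K,M) at d=8; branch lengths K→4, M→4; new cluster KM
  updated: d(C,KM)=11, d(KM,U)=13, d(KM,Z)=18
step 2: merge (C,Z) at d=10; branch lengths C→5, Z→5; new cluster CZ
  updated: d(CZ,KM)=29/2, d(CZ,U)=51/2
step 3: merge (KM,U) at d=13; branch lengths KM→5/2, U→13/2; new cluster KMU
  updated: d(CZ,KMU)=109/6
step 4: merge (CZ,KMU) at d=109/6; branch lengths CZ→49/12, KMU→31/12; new cluster CKMUZ
final tree: ((C:5,Z:5):49/12,((K:4,M:4):5/2,U:13/2):31/12)
total length: 101/3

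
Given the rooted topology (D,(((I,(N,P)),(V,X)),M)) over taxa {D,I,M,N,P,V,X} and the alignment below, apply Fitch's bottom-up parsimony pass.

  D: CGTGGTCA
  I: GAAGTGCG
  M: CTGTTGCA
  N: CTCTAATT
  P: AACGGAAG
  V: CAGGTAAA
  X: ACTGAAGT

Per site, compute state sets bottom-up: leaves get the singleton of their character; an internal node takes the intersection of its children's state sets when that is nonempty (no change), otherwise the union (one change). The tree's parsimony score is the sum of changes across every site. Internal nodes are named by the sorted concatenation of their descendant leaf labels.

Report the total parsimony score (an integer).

27

NP@0: {C} ∪ {A} = {A,C} (union, +1)
INP@0: {G} ∪ {A,C} = {A,C,G} (union, +1)
VX@0: {C} ∪ {A} = {A,C} (union, +1)
INPVX@0: {A,C,G} ∩ {A,C} = {A,C} (intersection, +0)
IMNPVX@0: {A,C} ∩ {C} = {C} (intersection, +0)
DIMNPVX@0: {C} ∩ {C} = {C} (intersection, +0)
NP@1: {T} ∪ {A} = {A,T} (union, +1)
INP@1: {A} ∩ {A,T} = {A} (intersection, +0)
VX@1: {A} ∪ {C} = {A,C} (union, +1)
INPVX@1: {A} ∩ {A,C} = {A} (intersection, +0)
IMNPVX@1: {A} ∪ {T} = {A,T} (union, +1)
DIMNPVX@1: {G} ∪ {A,T} = {A,G,T} (union, +1)
NP@2: {C} ∩ {C} = {C} (intersection, +0)
INP@2: {A} ∪ {C} = {A,C} (union, +1)
VX@2: {G} ∪ {T} = {G,T} (union, +1)
INPVX@2: {A,C} ∪ {G,T} = {A,C,G,T} (union, +1)
IMNPVX@2: {A,C,G,T} ∩ {G} = {G} (intersection, +0)
DIMNPVX@2: {T} ∪ {G} = {G,T} (union, +1)
NP@3: {T} ∪ {G} = {G,T} (union, +1)
INP@3: {G} ∩ {G,T} = {G} (intersection, +0)
VX@3: {G} ∩ {G} = {G} (intersection, +0)
INPVX@3: {G} ∩ {G} = {G} (intersection, +0)
IMNPVX@3: {G} ∪ {T} = {G,T} (union, +1)
DIMNPVX@3: {G} ∩ {G,T} = {G} (intersection, +0)
NP@4: {A} ∪ {G} = {A,G} (union, +1)
INP@4: {T} ∪ {A,G} = {A,G,T} (union, +1)
VX@4: {T} ∪ {A} = {A,T} (union, +1)
INPVX@4: {A,G,T} ∩ {A,T} = {A,T} (intersection, +0)
IMNPVX@4: {A,T} ∩ {T} = {T} (intersection, +0)
DIMNPVX@4: {G} ∪ {T} = {G,T} (union, +1)
NP@5: {A} ∩ {A} = {A} (intersection, +0)
INP@5: {G} ∪ {A} = {A,G} (union, +1)
VX@5: {A} ∩ {A} = {A} (intersection, +0)
INPVX@5: {A,G} ∩ {A} = {A} (intersection, +0)
IMNPVX@5: {A} ∪ {G} = {A,G} (union, +1)
DIMNPVX@5: {T} ∪ {A,G} = {A,G,T} (union, +1)
NP@6: {T} ∪ {A} = {A,T} (union, +1)
INP@6: {C} ∪ {A,T} = {A,C,T} (union, +1)
VX@6: {A} ∪ {G} = {A,G} (union, +1)
INPVX@6: {A,C,T} ∩ {A,G} = {A} (intersection, +0)
IMNPVX@6: {A} ∪ {C} = {A,C} (union, +1)
DIMNPVX@6: {C} ∩ {A,C} = {C} (intersection, +0)
NP@7: {T} ∪ {G} = {G,T} (union, +1)
INP@7: {G} ∩ {G,T} = {G} (intersection, +0)
VX@7: {A} ∪ {T} = {A,T} (union, +1)
INPVX@7: {G} ∪ {A,T} = {A,G,T} (union, +1)
IMNPVX@7: {A,G,T} ∩ {A} = {A} (intersection, +0)
DIMNPVX@7: {A} ∩ {A} = {A} (intersection, +0)
per-site changes: [3, 4, 4, 2, 4, 3, 4, 3]; total = 27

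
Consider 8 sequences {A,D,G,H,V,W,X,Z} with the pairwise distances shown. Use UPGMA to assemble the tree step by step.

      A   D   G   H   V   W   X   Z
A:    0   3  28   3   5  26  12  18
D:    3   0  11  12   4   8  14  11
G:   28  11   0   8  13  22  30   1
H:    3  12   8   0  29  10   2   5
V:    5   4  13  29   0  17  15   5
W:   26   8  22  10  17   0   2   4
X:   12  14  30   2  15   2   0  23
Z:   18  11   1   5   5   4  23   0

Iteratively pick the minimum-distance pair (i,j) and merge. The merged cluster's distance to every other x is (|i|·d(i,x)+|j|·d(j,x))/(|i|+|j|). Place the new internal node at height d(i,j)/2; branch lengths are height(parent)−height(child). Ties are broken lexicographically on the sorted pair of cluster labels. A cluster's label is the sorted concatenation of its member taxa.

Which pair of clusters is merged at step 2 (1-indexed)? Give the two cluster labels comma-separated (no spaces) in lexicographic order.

iteration 1: select G,Z (d=1); attach at lengths (1/2, 1/2); label the merged cluster GZ
  updated: d(A,GZ)=23, d(D,GZ)=11, d(GZ,H)=13/2, d(GZ,V)=9, d(GZ,W)=13, d(GZ,X)=53/2
iteration 2: select H,X (d=2); attach at lengths (1, 1); label the merged cluster HX
  updated: d(A,HX)=15/2, d(D,HX)=13, d(GZ,HX)=33/2, d(HX,V)=22, d(HX,W)=6
iteration 3: select A,D (d=3); attach at lengths (3/2, 3/2); label the merged cluster AD
  updated: d(AD,GZ)=17, d(AD,HX)=41/4, d(AD,V)=9/2, d(AD,W)=17
iteration 4: select AD,V (d=9/2); attach at lengths (3/4, 9/4); label the merged cluster ADV
  updated: d(ADV,GZ)=43/3, d(ADV,HX)=85/6, d(ADV,W)=17
iteration 5: select HX,W (d=6); attach at lengths (2, 3); label the merged cluster HWX
  updated: d(ADV,HWX)=136/9, d(GZ,HWX)=46/3
iteration 6: select ADV,GZ (d=43/3); attach at lengths (59/12, 20/3); label the merged cluster ADGVZ
  updated: d(ADGVZ,HWX)=76/5
iteration 7: select ADGVZ,HWX (d=76/5); attach at lengths (13/30, 23/5); label the merged cluster ADGHVWXZ
final tree: ((((A:3/2,D:3/2):3/4,V:9/4):59/12,(G:1/2,Z:1/2):20/3):13/30,((H:1,X:1):2,W:3):23/5)
total length: 1837/60

H,X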